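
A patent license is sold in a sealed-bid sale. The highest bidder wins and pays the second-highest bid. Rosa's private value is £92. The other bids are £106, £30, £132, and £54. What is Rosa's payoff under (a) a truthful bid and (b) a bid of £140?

Truthful: £0; alternative: -£40.

The highest competing bid is £132.
Bidding truthfully at £92: the top bid is £132 (a rival), so Rosa loses. Payoff = £0.
Bidding £140: Rosa has the top bid, wins, and pays the second-highest bid £132. Payoff = £92 − £132 = -£40.
Deviating from a truthful bid can only lose payoff in a second-price auction — never gain.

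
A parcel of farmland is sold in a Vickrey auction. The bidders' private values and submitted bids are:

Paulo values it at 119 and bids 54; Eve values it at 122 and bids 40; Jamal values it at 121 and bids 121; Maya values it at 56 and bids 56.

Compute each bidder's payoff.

Payoffs: Paulo 0, Eve 0, Jamal 65, Maya 0.

Sorted high to low: Jamal 121, then Maya 56, then Paulo 54, then Eve 40.
Jamal has the top bid and wins; the price is the second-highest bid, 56.
Jamal's payoff = 121 − 56 = 65. All other bidders lose, so their payoff is 0.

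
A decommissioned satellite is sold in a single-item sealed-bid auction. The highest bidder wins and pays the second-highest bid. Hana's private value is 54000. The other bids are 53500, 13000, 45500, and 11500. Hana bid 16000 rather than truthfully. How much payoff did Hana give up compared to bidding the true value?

The highest competing bid is 53500.
Bidding truthfully at 54000: Hana has the top bid, wins, and pays the second-highest bid 53500. Payoff = 54000 − 53500 = 500.
Bidding 16000: the top bid is 53500 (a rival), so Hana loses. Payoff = 0.
Regret = truthful payoff − actual payoff = 500 − 0 = 500.

500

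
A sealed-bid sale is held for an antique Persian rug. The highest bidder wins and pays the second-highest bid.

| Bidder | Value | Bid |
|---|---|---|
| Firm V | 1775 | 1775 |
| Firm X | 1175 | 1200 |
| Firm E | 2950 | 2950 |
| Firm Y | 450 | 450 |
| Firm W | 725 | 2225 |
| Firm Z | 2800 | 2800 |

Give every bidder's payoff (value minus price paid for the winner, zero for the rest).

Firm V 0, Firm X 0, Firm E 150, Firm Y 0, Firm W 0, Firm Z 0.

Sorted high to low: Firm E 2950; Firm Z 2800; Firm W 2225; Firm V 1775; Firm X 1200; Firm Y 450.
Firm E has the top bid and wins; the price is the second-highest bid, 2800.
Firm E's payoff = 2950 − 2800 = 150. All other bidders lose, so their payoff is 0.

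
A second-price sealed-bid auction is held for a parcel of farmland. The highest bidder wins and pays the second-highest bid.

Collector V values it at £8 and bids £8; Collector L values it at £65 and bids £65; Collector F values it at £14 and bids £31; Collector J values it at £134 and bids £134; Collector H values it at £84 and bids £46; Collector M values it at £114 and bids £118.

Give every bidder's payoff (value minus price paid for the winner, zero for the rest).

Bids in descending order: Collector J £134, then Collector M £118, then Collector L £65, then Collector H £46, then Collector F £31, then Collector V £8.
Collector J has the top bid and wins; the price is the second-highest bid, £118.
Collector J's payoff = £134 − £118 = £16. All other bidders lose, so their payoff is 0.

Payoffs: Collector V £0, Collector L £0, Collector F £0, Collector J £16, Collector H £0, Collector M £0.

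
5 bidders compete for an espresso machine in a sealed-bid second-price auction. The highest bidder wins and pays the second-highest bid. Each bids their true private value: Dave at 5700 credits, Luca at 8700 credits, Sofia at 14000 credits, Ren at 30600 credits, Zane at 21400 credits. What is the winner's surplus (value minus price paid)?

Ranking the bids: Ren 30600 credits, then Zane 21400 credits, then Sofia 14000 credits, then Luca 8700 credits, then Dave 5700 credits.
Ren wins with the top bid and pays the second-highest, 21400 credits.
Surplus = 30600 credits − 21400 credits = 9200 credits.

Winner's surplus: 9200 credits.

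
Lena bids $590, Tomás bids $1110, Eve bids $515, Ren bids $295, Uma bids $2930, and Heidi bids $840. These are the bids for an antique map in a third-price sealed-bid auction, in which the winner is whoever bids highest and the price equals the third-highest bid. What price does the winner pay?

Sorted high to low: Uma $2930; Tomás $1110; Heidi $840; Lena $590; Eve $515; Ren $295.
Uma is the highest bidder, so Uma wins.
Under the third-price rule, the price is the third-highest bid: $840.

Price paid: $840.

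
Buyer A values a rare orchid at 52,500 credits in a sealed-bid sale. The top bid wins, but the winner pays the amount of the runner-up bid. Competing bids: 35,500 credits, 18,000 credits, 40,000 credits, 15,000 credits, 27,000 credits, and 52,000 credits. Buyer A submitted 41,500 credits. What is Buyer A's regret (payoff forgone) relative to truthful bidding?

The highest competing bid is 52,000 credits.
Bidding truthfully at 52,500 credits: Buyer A has the top bid, wins, and pays the second-highest bid 52,000 credits. Payoff = 52,500 credits − 52,000 credits = 500 credits.
Bidding 41,500 credits: the top bid is 52,000 credits (a rival), so Buyer A loses. Payoff = 0 credits.
Regret = truthful payoff − actual payoff = 500 credits − 0 credits = 500 credits.
This is the dominant-strategy logic: truthful bidding weakly beats any alternative.

Regret: 500 credits.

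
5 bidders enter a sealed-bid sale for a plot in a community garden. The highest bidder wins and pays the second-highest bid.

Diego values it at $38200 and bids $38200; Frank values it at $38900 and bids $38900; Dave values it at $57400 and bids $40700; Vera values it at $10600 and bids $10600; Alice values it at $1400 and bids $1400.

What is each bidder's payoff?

Diego $0, Frank $0, Dave $18500, Vera $0, Alice $0.

Bids in descending order: Dave $40700; Frank $38900; Diego $38200; Vera $10600; Alice $1400.
Dave has the top bid and wins; the price is the second-highest bid, $38900.
Dave's payoff = $57400 − $38900 = $18500. All other bidders lose, so their payoff is 0.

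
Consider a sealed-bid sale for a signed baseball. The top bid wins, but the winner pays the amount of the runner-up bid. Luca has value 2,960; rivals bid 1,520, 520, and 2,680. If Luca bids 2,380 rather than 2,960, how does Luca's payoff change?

The highest competing bid is 2,680.
Bidding truthfully at 2,960: Luca has the top bid, wins, and pays the second-highest bid 2,680. Payoff = 2,960 − 2,680 = 280.
Bidding 2,380: the top bid is 2,680 (a rival), so Luca loses. Payoff = 0.
Change = 0 − 280 = -280.

-280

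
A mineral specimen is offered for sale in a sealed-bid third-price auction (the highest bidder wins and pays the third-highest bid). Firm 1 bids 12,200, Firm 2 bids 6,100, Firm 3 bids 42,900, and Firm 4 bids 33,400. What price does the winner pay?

Sorted high to low: Firm 3 42,900; Firm 4 33,400; Firm 1 12,200; Firm 2 6,100.
Firm 3 is the highest bidder, so Firm 3 wins.
Under the third-price rule, the price is the third-highest bid: 12,200.

12,200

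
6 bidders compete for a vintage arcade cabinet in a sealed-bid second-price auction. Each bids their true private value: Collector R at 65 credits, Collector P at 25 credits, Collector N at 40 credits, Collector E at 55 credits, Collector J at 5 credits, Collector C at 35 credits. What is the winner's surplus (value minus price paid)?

Sorted high to low: Collector R 65 credits > Collector E 55 credits > Collector N 40 credits > Collector C 35 credits > Collector P 25 credits > Collector J 5 credits.
Collector R wins with the top bid and pays the second-highest, 55 credits.
Surplus = 65 credits − 55 credits = 10 credits.

Surplus = 10 credits.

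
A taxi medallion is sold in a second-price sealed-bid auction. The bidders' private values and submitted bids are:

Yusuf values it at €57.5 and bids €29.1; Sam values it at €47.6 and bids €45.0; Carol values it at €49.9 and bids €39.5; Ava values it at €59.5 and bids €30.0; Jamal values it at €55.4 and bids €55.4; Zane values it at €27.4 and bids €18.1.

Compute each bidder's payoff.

Sorted high to low: Jamal €55.4, then Sam €45.0, then Carol €39.5, then Ava €30.0, then Yusuf €29.1, then Zane €18.1.
Jamal has the top bid and wins; the price is the second-highest bid, €45.0.
Jamal's payoff = €55.4 − €45.0 = €10.4. All other bidders lose, so their payoff is 0.

Payoffs: Yusuf €0.0, Sam €0.0, Carol €0.0, Ava €0.0, Jamal €10.4, Zane €0.0.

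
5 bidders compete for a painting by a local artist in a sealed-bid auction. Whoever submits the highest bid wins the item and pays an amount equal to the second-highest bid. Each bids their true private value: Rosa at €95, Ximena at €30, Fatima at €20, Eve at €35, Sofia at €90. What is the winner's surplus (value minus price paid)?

Surplus = €5.

Ordered from highest: Rosa €95, then Sofia €90, then Eve €35, then Ximena €30, then Fatima €20.
Rosa wins with the top bid and pays the second-highest, €90.
Surplus = €95 − €90 = €5.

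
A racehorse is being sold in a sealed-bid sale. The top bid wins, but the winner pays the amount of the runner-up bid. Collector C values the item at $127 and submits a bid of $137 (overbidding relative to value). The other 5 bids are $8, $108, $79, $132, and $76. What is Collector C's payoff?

Highest competing bid: $132.
Collector C's bid $137 is the highest overall, so Collector C wins and pays the second-highest bid, $132.
Payoff = value − price = $127 − $132 = -$5.

Payoff = -$5.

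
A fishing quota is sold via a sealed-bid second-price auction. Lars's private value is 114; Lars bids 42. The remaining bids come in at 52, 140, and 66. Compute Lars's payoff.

Highest competing bid: 140.
Lars's bid 42 is not the highest, so Lars loses, pays nothing, and earns zero payoff.

Lars's payoff: 0.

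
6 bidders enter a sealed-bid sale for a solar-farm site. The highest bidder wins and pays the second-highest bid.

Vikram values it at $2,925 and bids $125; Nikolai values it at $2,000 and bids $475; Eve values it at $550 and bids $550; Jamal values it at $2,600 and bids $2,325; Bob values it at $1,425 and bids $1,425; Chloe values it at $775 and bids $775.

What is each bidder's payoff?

Bids in descending order: Jamal $2,325; Bob $1,425; Chloe $775; Eve $550; Nikolai $475; Vikram $125.
Jamal has the top bid and wins; the price is the second-highest bid, $1,425.
Jamal's payoff = $2,600 − $1,425 = $1,175. All other bidders lose, so their payoff is 0.

Payoffs: Vikram $0, Nikolai $0, Eve $0, Jamal $1,175, Bob $0, Chloe $0.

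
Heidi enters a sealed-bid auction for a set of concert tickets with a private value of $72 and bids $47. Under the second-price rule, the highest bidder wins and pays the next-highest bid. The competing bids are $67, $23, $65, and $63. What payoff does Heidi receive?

Highest competing bid: $67.
Heidi's bid $47 is not the highest, so Heidi loses, pays nothing, and earns zero payoff.

Payoff = $0.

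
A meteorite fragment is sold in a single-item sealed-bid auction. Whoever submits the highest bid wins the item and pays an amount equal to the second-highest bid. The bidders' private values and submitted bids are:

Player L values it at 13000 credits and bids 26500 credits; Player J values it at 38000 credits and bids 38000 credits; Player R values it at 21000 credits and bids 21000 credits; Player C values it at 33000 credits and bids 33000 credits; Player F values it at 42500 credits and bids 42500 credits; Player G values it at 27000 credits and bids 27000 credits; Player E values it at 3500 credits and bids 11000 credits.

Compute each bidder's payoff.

Payoffs: Player L 0 credits, Player J 0 credits, Player R 0 credits, Player C 0 credits, Player F 4500 credits, Player G 0 credits, Player E 0 credits.

Ranking the bids: Player F 42500 credits, then Player J 38000 credits, then Player C 33000 credits, then Player G 27000 credits, then Player L 26500 credits, then Player R 21000 credits, then Player E 11000 credits.
Player F has the top bid and wins; the price is the second-highest bid, 38000 credits.
Player F's payoff = 42500 credits − 38000 credits = 4500 credits. All other bidders lose, so their payoff is 0.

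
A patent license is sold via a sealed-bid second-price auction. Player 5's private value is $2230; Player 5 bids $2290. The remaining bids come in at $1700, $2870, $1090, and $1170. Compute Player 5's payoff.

Highest competing bid: $2870.
Player 5's bid $2290 is not the highest, so Player 5 loses, pays nothing, and earns zero payoff.

The bidder's payoff: $0.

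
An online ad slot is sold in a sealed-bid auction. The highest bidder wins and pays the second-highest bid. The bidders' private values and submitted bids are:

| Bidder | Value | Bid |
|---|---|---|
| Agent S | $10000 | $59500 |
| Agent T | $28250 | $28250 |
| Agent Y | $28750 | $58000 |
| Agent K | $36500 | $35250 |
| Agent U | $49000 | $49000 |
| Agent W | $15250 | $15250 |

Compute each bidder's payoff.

Ranking the bids: Agent S $59500, then Agent Y $58000, then Agent U $49000, then Agent K $35250, then Agent T $28250, then Agent W $15250.
Agent S has the top bid and wins; the price is the second-highest bid, $58000.
Agent S's payoff = $10000 − $58000 = -$48000. All other bidders lose, so their payoff is 0.

Payoffs: Agent S -$48000, Agent T $0, Agent Y $0, Agent K $0, Agent U $0, Agent W $0.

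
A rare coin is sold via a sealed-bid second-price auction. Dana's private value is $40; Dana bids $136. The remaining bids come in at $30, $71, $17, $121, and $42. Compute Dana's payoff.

Dana's payoff: -$81.

Highest competing bid: $121.
Dana's bid $136 is the highest overall, so Dana wins and pays the second-highest bid, $121.
Payoff = value − price = $40 − $121 = -$81.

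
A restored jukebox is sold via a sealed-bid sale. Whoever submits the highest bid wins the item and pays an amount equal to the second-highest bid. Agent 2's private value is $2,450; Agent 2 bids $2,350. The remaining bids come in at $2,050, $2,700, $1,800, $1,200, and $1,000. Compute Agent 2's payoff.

$0

Highest competing bid: $2,700.
Agent 2's bid $2,350 is not the highest, so Agent 2 loses, pays nothing, and earns zero payoff.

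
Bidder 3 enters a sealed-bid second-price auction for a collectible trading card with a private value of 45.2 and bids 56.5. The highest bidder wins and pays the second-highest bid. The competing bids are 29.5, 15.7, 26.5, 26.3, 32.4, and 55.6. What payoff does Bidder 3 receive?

-10.4

Highest competing bid: 55.6.
Bidder 3's bid 56.5 is the highest overall, so Bidder 3 wins and pays the second-highest bid, 55.6.
Payoff = value − price = 45.2 − 55.6 = -10.4.
Overbidding won the item at a price above value — truthful bidding would have avoided this loss.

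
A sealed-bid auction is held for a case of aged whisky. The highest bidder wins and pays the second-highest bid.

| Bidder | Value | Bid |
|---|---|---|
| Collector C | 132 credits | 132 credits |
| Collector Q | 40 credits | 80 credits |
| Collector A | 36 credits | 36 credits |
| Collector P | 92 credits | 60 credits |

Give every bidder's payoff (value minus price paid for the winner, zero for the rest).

Bids in descending order: Collector C 132 credits > Collector Q 80 credits > Collector P 60 credits > Collector A 36 credits.
Collector C has the top bid and wins; the price is the second-highest bid, 80 credits.
Collector C's payoff = 132 credits − 80 credits = 52 credits. All other bidders lose, so their payoff is 0.

Collector C 52 credits, Collector Q 0 credits, Collector A 0 credits, Collector P 0 credits.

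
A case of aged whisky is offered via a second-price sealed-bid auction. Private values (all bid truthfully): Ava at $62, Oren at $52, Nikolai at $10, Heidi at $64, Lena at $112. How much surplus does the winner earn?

Winner's surplus: $48.

Bids in descending order: Lena $112 > Heidi $64 > Ava $62 > Oren $52 > Nikolai $10.
Lena wins with the top bid and pays the second-highest, $64.
Surplus = $112 − $64 = $48.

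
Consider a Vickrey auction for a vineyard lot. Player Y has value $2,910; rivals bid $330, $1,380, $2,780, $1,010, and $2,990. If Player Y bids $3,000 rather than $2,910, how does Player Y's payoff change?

-$80

The highest competing bid is $2,990.
Bidding truthfully at $2,910: the top bid is $2,990 (a rival), so Player Y loses. Payoff = $0.
Bidding $3,000: Player Y has the top bid, wins, and pays the second-highest bid $2,990. Payoff = $2,910 − $2,990 = -$80.
Change = -$80 − $0 = -$80.
This is the dominant-strategy logic: truthful bidding weakly beats any alternative.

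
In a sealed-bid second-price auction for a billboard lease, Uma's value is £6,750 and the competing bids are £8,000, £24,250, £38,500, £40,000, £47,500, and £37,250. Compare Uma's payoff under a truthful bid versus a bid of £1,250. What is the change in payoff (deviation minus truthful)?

The highest competing bid is £47,500.
Bidding truthfully at £6,750: the top bid is £47,500 (a rival), so Uma loses. Payoff = £0.
Bidding £1,250: the top bid is £47,500 (a rival), so Uma loses. Payoff = £0.
Change = £0 − £0 = £0.
The bid only affects whether you win, not the price — here both bids land on the same side of the top rival bid, so the deviation is payoff-neutral.

Payoff change: £0.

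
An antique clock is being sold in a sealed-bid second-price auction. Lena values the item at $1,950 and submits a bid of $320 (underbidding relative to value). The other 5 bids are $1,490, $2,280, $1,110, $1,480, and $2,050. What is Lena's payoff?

Lena's payoff: $0.

Highest competing bid: $2,280.
Lena's bid $320 is not the highest, so Lena loses, pays nothing, and earns zero payoff.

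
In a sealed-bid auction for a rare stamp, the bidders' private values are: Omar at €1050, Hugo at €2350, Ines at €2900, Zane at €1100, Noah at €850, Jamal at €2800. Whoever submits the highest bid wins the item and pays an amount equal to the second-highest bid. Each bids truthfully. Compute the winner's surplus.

Sorted high to low: Ines €2900; Jamal €2800; Hugo €2350; Zane €1100; Omar €1050; Noah €850.
Ines wins with the top bid and pays the second-highest, €2800.
Surplus = €2900 − €2800 = €100.

Surplus = €100.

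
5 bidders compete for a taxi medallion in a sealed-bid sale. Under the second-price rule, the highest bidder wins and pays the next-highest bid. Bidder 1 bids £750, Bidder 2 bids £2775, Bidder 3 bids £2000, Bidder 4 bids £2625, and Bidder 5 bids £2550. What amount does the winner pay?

£2625

Bids in descending order: Bidder 2 £2775, then Bidder 4 £2625, then Bidder 5 £2550, then Bidder 3 £2000, then Bidder 1 £750.
Bidder 2 has the highest bid, so Bidder 2 wins.
The second-highest bid is £2625, so that is what Bidder 2 pays.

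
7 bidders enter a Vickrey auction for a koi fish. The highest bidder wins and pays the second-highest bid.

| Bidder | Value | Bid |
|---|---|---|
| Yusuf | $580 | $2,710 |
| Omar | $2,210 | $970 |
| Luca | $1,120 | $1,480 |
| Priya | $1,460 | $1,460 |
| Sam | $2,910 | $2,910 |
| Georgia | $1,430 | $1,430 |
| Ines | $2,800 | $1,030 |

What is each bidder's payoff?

Payoffs: Yusuf $0, Omar $0, Luca $0, Priya $0, Sam $200, Georgia $0, Ines $0.

Ranking the bids: Sam $2,910, then Yusuf $2,710, then Luca $1,480, then Priya $1,460, then Georgia $1,430, then Ines $1,030, then Omar $970.
Sam has the top bid and wins; the price is the second-highest bid, $2,710.
Sam's payoff = $2,910 − $2,710 = $200. All other bidders lose, so their payoff is 0.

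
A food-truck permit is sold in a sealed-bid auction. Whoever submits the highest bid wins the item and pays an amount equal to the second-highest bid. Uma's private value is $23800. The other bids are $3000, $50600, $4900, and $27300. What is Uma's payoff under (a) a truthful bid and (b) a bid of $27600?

The highest competing bid is $50600.
Bidding truthfully at $23800: the top bid is $50600 (a rival), so Uma loses. Payoff = $0.
Bidding $27600: the top bid is $50600 (a rival), so Uma loses. Payoff = $0.
The bid only affects whether you win, not the price — here both bids land on the same side of the top rival bid, so the deviation is payoff-neutral.

Truthful: $0; alternative: $0.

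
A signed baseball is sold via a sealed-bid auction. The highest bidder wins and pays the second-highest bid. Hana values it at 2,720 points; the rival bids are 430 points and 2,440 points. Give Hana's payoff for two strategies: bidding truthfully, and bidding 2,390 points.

The highest competing bid is 2,440 points.
Bidding truthfully at 2,720 points: Hana has the top bid, wins, and pays the second-highest bid 2,440 points. Payoff = 2,720 points − 2,440 points = 280 points.
Bidding 2,390 points: the top bid is 2,440 points (a rival), so Hana loses. Payoff = 0 points.

(a) 280 points  (b) 0 points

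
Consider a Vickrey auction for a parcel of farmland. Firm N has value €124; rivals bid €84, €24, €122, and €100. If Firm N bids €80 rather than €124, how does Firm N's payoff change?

-€2

The highest competing bid is €122.
Bidding truthfully at €124: Firm N has the top bid, wins, and pays the second-highest bid €122. Payoff = €124 − €122 = €2.
Bidding €80: the top bid is €122 (a rival), so Firm N loses. Payoff = €0.
Change = €0 − €2 = -€2.
This is the dominant-strategy logic: truthful bidding weakly beats any alternative.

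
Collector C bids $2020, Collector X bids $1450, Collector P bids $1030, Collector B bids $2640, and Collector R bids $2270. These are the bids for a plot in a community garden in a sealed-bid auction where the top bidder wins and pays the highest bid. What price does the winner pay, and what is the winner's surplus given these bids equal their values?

Ordered from highest: Collector B $2640, then Collector R $2270, then Collector C $2020, then Collector X $1450, then Collector P $1030.
Collector B is the highest bidder, so Collector B wins.
Under the first-price rule, the price is the highest bid: $2640.
Surplus = $2640 − $2640 = $0.

Price $2640; surplus $0.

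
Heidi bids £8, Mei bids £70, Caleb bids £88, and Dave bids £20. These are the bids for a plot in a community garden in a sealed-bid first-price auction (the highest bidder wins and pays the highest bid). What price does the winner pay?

Sorted high to low: Caleb £88, then Mei £70, then Dave £20, then Heidi £8.
Caleb is the highest bidder, so Caleb wins.
Under the first-price rule, the price is the highest bid: £88.

Price paid: £88.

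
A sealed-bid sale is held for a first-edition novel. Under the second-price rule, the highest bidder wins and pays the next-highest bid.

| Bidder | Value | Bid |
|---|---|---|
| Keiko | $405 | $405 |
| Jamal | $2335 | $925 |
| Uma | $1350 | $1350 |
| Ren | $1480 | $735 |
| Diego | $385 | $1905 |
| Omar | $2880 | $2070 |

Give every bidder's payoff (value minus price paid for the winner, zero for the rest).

Payoffs: Keiko $0, Jamal $0, Uma $0, Ren $0, Diego $0, Omar $975.

Ranking the bids: Omar $2070; Diego $1905; Uma $1350; Jamal $925; Ren $735; Keiko $405.
Omar has the top bid and wins; the price is the second-highest bid, $1905.
Omar's payoff = $2880 − $1905 = $975. All other bidders lose, so their payoff is 0.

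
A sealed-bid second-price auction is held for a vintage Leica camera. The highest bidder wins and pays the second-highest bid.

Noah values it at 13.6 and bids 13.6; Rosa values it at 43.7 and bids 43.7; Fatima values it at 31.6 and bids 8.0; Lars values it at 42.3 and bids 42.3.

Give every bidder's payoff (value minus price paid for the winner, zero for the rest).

Ordered from highest: Rosa 43.7, then Lars 42.3, then Noah 13.6, then Fatima 8.0.
Rosa has the top bid and wins; the price is the second-highest bid, 42.3.
Rosa's payoff = 43.7 − 42.3 = 1.4. All other bidders lose, so their payoff is 0.

Noah 0.0, Rosa 1.4, Fatima 0.0, Lars 0.0.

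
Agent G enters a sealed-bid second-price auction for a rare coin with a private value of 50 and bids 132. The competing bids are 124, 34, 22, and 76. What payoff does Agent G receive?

Payoff = -74.

Highest competing bid: 124.
Agent G's bid 132 is the highest overall, so Agent G wins and pays the second-highest bid, 124.
Payoff = value − price = 50 − 124 = -74.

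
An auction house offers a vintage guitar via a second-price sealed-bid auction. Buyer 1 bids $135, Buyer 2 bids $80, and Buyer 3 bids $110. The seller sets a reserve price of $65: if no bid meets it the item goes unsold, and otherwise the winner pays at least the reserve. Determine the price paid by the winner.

Bids in descending order: Buyer 1 $135, then Buyer 3 $110, then Buyer 2 $80.
Buyer 1 has the highest bid, so Buyer 1 wins.
The second-highest bid is $110, which exceeds the reserve, so that sets the price.

Price paid: $110.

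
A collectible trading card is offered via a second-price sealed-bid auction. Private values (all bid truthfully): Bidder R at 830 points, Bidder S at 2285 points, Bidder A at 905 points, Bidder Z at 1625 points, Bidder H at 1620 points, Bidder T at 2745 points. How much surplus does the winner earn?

Surplus = 460 points.

Bids in descending order: Bidder T 2745 points, then Bidder S 2285 points, then Bidder Z 1625 points, then Bidder H 1620 points, then Bidder A 905 points, then Bidder R 830 points.
Bidder T wins with the top bid and pays the second-highest, 2285 points.
Surplus = 2745 points − 2285 points = 460 points.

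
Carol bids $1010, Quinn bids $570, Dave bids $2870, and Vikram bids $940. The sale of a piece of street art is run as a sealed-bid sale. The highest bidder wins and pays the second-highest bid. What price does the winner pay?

The winner pays $1010.

Sorted high to low: Dave $2870; Carol $1010; Vikram $940; Quinn $570.
Dave has the highest bid, so Dave wins.
The second-highest bid is $1010, so that is what Dave pays.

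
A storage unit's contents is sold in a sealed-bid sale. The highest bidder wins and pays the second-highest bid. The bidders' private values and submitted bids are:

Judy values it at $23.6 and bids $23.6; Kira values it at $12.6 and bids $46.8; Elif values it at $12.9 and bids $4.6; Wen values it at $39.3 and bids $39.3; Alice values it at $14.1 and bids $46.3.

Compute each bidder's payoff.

Payoffs: Judy $0.0, Kira -$33.7, Elif $0.0, Wen $0.0, Alice $0.0.

Sorted high to low: Kira $46.8 > Alice $46.3 > Wen $39.3 > Judy $23.6 > Elif $4.6.
Kira has the top bid and wins; the price is the second-highest bid, $46.3.
Kira's payoff = $12.6 − $46.3 = -$33.7. All other bidders lose, so their payoff is 0.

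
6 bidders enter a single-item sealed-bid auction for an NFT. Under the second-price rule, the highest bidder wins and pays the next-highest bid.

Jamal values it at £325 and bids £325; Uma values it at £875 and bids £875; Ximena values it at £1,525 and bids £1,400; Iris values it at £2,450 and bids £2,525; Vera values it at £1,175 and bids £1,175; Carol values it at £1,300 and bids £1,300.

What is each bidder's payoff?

Jamal £0, Uma £0, Ximena £0, Iris £1,050, Vera £0, Carol £0.

Ordered from highest: Iris £2,525; Ximena £1,400; Carol £1,300; Vera £1,175; Uma £875; Jamal £325.
Iris has the top bid and wins; the price is the second-highest bid, £1,400.
Iris's payoff = £2,450 − £1,400 = £1,050. All other bidders lose, so their payoff is 0.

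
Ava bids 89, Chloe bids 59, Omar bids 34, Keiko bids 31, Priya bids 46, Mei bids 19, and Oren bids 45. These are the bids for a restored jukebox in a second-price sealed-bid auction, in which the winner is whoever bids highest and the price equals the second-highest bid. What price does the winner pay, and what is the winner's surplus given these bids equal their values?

Ranking the bids: Ava 89, then Chloe 59, then Priya 46, then Oren 45, then Omar 34, then Keiko 31, then Mei 19.
Ava is the highest bidder, so Ava wins.
Under the second-price rule, the price is the second-highest bid: 59.
Surplus = 89 − 59 = 30.

Price 59; surplus 30.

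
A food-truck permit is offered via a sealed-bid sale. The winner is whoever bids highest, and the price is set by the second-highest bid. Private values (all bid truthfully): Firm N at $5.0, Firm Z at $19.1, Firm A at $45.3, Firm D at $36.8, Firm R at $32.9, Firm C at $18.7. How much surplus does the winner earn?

Winner's surplus: $8.5.

Sorted high to low: Firm A $45.3 > Firm D $36.8 > Firm R $32.9 > Firm Z $19.1 > Firm C $18.7 > Firm N $5.0.
Firm A wins with the top bid and pays the second-highest, $36.8.
Surplus = $45.3 − $36.8 = $8.5.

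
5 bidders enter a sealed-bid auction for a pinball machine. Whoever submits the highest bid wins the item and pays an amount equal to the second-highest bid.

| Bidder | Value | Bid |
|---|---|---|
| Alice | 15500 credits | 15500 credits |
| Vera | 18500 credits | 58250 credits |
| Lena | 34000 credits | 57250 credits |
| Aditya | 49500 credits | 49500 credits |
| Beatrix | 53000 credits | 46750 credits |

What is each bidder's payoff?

Bids in descending order: Vera 58250 credits > Lena 57250 credits > Aditya 49500 credits > Beatrix 46750 credits > Alice 15500 credits.
Vera has the top bid and wins; the price is the second-highest bid, 57250 credits.
Vera's payoff = 18500 credits − 57250 credits = -38750 credits. All other bidders lose, so their payoff is 0.

Payoffs: Alice 0 credits, Vera -38750 credits, Lena 0 credits, Aditya 0 credits, Beatrix 0 credits.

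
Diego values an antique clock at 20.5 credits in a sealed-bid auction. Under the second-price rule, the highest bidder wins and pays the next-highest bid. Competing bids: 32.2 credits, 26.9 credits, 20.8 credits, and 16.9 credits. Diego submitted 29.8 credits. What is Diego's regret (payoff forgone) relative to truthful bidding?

Payoff forgone: 0.0 credits.

The highest competing bid is 32.2 credits.
Bidding truthfully at 20.5 credits: the top bid is 32.2 credits (a rival), so Diego loses. Payoff = 0.0 credits.
Bidding 29.8 credits: the top bid is 32.2 credits (a rival), so Diego loses. Payoff = 0.0 credits.
Regret = truthful payoff − actual payoff = 0.0 credits − 0.0 credits = 0.0 credits.
The bid only affects whether you win, not the price — here both bids land on the same side of the top rival bid, so the deviation is payoff-neutral.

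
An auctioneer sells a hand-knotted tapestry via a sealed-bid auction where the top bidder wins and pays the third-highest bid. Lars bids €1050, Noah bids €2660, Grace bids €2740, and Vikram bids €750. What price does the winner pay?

Ordered from highest: Grace €2740; Noah €2660; Lars €1050; Vikram €750.
Grace is the highest bidder, so Grace wins.
Under the third-price rule, the price is the third-highest bid: €1050.

The winner pays €1050.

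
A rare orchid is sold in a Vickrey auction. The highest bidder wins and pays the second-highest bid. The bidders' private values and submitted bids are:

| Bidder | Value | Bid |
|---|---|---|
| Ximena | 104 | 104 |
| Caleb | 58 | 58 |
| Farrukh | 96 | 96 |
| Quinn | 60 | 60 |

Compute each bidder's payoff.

Sorted high to low: Ximena 104; Farrukh 96; Quinn 60; Caleb 58.
Ximena has the top bid and wins; the price is the second-highest bid, 96.
Ximena's payoff = 104 − 96 = 8. All other bidders lose, so their payoff is 0.

Ximena 8, Caleb 0, Farrukh 0, Quinn 0.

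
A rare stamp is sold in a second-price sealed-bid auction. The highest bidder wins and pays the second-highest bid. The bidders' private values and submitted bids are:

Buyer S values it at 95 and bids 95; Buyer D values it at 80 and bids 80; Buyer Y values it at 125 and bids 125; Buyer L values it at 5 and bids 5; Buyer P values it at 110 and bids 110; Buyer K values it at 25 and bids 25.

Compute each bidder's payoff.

Ranking the bids: Buyer Y 125; Buyer P 110; Buyer S 95; Buyer D 80; Buyer K 25; Buyer L 5.
Buyer Y has the top bid and wins; the price is the second-highest bid, 110.
Buyer Y's payoff = 125 − 110 = 15. All other bidders lose, so their payoff is 0.

Buyer S 0, Buyer D 0, Buyer Y 15, Buyer L 0, Buyer P 0, Buyer K 0.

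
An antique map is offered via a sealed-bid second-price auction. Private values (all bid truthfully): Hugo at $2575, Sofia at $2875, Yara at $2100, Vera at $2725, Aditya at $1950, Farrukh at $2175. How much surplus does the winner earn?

Ordered from highest: Sofia $2875, then Vera $2725, then Hugo $2575, then Farrukh $2175, then Yara $2100, then Aditya $1950.
Sofia wins with the top bid and pays the second-highest, $2725.
Surplus = $2875 − $2725 = $150.

$150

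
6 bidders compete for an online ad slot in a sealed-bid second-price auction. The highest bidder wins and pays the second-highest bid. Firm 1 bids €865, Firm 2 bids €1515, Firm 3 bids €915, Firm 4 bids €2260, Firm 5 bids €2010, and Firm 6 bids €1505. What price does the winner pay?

The winner pays €2010.

Ranking the bids: Firm 4 €2260; Firm 5 €2010; Firm 2 €1515; Firm 6 €1505; Firm 3 €915; Firm 1 €865.
Firm 4 has the highest bid, so Firm 4 wins.
The second-highest bid is €2010, so that is what Firm 4 pays.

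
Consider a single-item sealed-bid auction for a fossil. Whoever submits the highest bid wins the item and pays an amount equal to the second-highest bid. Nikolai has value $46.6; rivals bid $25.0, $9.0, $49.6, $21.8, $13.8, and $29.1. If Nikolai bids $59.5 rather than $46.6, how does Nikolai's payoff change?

Change in payoff: -$3.0.

The highest competing bid is $49.6.
Bidding truthfully at $46.6: the top bid is $49.6 (a rival), so Nikolai loses. Payoff = $0.0.
Bidding $59.5: Nikolai has the top bid, wins, and pays the second-highest bid $49.6. Payoff = $46.6 − $49.6 = -$3.0.
Change = -$3.0 − $0.0 = -$3.0.
Deviating from a truthful bid can only lose payoff in a second-price auction — never gain.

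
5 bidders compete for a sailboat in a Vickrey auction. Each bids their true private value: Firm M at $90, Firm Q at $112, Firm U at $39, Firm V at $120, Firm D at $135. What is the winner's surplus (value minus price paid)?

$15

Sorted high to low: Firm D $135 > Firm V $120 > Firm Q $112 > Firm M $90 > Firm U $39.
Firm D wins with the top bid and pays the second-highest, $120.
Surplus = $135 − $120 = $15.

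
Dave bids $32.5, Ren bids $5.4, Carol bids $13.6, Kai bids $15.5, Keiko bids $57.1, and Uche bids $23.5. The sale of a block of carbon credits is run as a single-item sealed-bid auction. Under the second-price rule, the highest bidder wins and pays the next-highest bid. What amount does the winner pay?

$32.5

Sorted high to low: Keiko $57.1; Dave $32.5; Uche $23.5; Kai $15.5; Carol $13.6; Ren $5.4.
Keiko has the highest bid, so Keiko wins.
The second-highest bid is $32.5, so that is what Keiko pays.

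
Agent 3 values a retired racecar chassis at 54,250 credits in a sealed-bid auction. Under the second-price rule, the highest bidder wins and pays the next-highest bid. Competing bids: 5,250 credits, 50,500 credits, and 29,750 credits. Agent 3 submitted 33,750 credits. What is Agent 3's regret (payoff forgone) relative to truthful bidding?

The highest competing bid is 50,500 credits.
Bidding truthfully at 54,250 credits: Agent 3 has the top bid, wins, and pays the second-highest bid 50,500 credits. Payoff = 54,250 credits − 50,500 credits = 3,750 credits.
Bidding 33,750 credits: the top bid is 50,500 credits (a rival), so Agent 3 loses. Payoff = 0 credits.
Regret = truthful payoff − actual payoff = 3,750 credits − 0 credits = 3,750 credits.
This is the dominant-strategy logic: truthful bidding weakly beats any alternative.

3,750 credits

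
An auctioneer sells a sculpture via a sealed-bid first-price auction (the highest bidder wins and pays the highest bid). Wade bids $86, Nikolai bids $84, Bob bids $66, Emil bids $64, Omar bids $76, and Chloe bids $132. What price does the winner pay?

Bids in descending order: Chloe $132, then Wade $86, then Nikolai $84, then Omar $76, then Bob $66, then Emil $64.
Chloe is the highest bidder, so Chloe wins.
Under the first-price rule, the price is the highest bid: $132.

Price paid: $132.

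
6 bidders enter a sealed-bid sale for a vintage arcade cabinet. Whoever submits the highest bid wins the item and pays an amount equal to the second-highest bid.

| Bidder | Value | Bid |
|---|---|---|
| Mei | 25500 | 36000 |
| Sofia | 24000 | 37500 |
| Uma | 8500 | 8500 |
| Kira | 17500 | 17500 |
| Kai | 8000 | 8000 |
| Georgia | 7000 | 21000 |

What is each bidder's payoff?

Payoffs: Mei 0, Sofia -12000, Uma 0, Kira 0, Kai 0, Georgia 0.

Sorted high to low: Sofia 37500 > Mei 36000 > Georgia 21000 > Kira 17500 > Uma 8500 > Kai 8000.
Sofia has the top bid and wins; the price is the second-highest bid, 36000.
Sofia's payoff = 24000 − 36000 = -12000. All other bidders lose, so their payoff is 0.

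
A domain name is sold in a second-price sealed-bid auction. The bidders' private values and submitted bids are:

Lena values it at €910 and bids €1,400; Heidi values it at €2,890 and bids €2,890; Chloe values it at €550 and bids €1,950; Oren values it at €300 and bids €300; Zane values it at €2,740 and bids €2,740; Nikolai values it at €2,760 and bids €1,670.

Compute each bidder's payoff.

Sorted high to low: Heidi €2,890 > Zane €2,740 > Chloe €1,950 > Nikolai €1,670 > Lena €1,400 > Oren €300.
Heidi has the top bid and wins; the price is the second-highest bid, €2,740.
Heidi's payoff = €2,890 − €2,740 = €150. All other bidders lose, so their payoff is 0.

Lena €0, Heidi €150, Chloe €0, Oren €0, Zane €0, Nikolai €0.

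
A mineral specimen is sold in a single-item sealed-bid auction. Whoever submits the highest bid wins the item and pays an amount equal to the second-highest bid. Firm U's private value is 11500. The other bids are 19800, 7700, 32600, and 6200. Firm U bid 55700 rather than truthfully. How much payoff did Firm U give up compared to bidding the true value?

Regret: 21100.

The highest competing bid is 32600.
Bidding truthfully at 11500: the top bid is 32600 (a rival), so Firm U loses. Payoff = 0.
Bidding 55700: Firm U has the top bid, wins, and pays the second-highest bid 32600. Payoff = 11500 − 32600 = -21100.
Regret = truthful payoff − actual payoff = 0 − -21100 = 21100.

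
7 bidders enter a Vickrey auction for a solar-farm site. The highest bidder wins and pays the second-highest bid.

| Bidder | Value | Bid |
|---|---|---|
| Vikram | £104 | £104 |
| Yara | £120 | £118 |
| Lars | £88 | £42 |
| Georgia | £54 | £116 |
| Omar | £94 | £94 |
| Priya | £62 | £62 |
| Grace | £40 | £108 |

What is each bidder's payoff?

Bids in descending order: Yara £118; Georgia £116; Grace £108; Vikram £104; Omar £94; Priya £62; Lars £42.
Yara has the top bid and wins; the price is the second-highest bid, £116.
Yara's payoff = £120 − £116 = £4. All other bidders lose, so their payoff is 0.

Payoffs: Vikram £0, Yara £4, Lars £0, Georgia £0, Omar £0, Priya £0, Grace £0.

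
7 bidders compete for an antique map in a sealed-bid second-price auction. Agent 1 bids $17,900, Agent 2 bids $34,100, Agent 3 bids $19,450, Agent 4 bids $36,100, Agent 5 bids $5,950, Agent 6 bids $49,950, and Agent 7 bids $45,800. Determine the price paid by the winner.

Ranking the bids: Agent 6 $49,950; Agent 7 $45,800; Agent 4 $36,100; Agent 2 $34,100; Agent 3 $19,450; Agent 1 $17,900; Agent 5 $5,950.
Agent 6 has the highest bid, so Agent 6 wins.
The second-highest bid is $45,800, so that is what Agent 6 pays.

The winner pays $45,800.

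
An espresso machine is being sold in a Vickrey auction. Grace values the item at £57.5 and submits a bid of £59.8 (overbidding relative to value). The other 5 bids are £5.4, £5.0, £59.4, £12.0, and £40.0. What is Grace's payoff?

Highest competing bid: £59.4.
Grace's bid £59.8 is the highest overall, so Grace wins and pays the second-highest bid, £59.4.
Payoff = value − price = £57.5 − £59.4 = -£1.9.
Overbidding won the item at a price above value — truthful bidding would have avoided this loss.

-£1.9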